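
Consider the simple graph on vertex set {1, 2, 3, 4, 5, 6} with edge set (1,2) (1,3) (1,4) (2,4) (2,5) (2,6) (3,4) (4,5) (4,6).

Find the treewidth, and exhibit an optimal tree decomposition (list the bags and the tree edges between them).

Treewidth 2.
One such decomposition:
Bags: B1 = {2, 4, 5}  B2 = {1, 2, 4}  B3 = {1, 3, 4}  B4 = {2, 4, 6}
Tree: B1–B2, B2–B3, B1–B4

Every bag has size at most 3, so the width is 3 − 1 = 2 and tw(G) ≤ 2. Conversely, {1, 2, 4} is a clique of size 3, and the vertices of any clique must share a bag in every tree decomposition; so some bag has ≥ 3 vertices and tw(G) ≥ 2. The upper and lower bounds meet at 2, so that is the treewidth.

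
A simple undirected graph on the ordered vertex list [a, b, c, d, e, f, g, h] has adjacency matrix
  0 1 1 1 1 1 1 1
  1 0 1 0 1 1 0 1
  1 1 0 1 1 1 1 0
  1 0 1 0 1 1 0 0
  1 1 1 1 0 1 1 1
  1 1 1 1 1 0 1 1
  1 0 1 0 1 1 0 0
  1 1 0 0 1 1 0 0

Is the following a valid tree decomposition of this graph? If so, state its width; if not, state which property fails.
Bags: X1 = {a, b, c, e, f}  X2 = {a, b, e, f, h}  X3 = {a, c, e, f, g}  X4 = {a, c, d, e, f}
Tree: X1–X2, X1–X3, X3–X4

Every vertex of G appears in some bag (union = {a, b, c, d, e, f, g, h}); every edge is covered by a bag; and for each vertex v the set of bags containing v is connected in the bag tree. The decomposition is therefore valid. The largest bag has 5 vertices, so the width is 4.

Yes; width 4.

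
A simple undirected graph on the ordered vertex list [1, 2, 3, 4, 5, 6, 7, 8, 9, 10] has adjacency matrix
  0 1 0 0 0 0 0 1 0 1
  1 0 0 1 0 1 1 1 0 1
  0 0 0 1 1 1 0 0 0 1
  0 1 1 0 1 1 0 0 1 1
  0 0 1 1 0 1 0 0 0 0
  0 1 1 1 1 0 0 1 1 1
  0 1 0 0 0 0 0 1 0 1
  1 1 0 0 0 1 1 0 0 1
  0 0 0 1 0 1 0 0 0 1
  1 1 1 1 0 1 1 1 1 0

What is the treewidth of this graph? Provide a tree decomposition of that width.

Every bag has size at most 4, so the width is 4 − 1 = 3 and tw(G) ≤ 3. Conversely, {4, 6, 9, 10} is a clique of size 4, and the vertices of any clique must share a bag in every tree decomposition; so some bag has ≥ 4 vertices and tw(G) ≥ 3. Hence tw(G) = 3 exactly.

Treewidth 3.
Bags: B1 = {2, 4, 6, 10}  B2 = {2, 6, 8, 10}  B3 = {2, 7, 8, 10}  B4 = {3, 4, 6, 10}  B5 = {4, 6, 9, 10}  B6 = {1, 2, 8, 10}  B7 = {3, 4, 5, 6}
Tree: B1–B2, B2–B3, B1–B4, B1–B5, B3–B6, B4–B7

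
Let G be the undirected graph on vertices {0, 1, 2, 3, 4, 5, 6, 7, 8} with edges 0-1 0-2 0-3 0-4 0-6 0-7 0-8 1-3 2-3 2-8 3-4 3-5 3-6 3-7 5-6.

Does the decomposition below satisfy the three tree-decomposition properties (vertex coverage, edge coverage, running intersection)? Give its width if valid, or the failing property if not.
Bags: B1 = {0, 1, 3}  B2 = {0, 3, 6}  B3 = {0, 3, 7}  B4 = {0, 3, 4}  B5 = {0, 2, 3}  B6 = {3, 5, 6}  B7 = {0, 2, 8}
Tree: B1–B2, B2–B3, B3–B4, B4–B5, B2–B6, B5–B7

Yes; width 2.

Checking the three conditions: (i) the bags cover all of {0, 1, 2, 3, 4, 5, 6, 7, 8}; (ii) for each edge, some bag contains both endpoints; (iii) the bags containing any fixed vertex form a subtree. All hold, so the decomposition is valid with width 3 − 1 = 2.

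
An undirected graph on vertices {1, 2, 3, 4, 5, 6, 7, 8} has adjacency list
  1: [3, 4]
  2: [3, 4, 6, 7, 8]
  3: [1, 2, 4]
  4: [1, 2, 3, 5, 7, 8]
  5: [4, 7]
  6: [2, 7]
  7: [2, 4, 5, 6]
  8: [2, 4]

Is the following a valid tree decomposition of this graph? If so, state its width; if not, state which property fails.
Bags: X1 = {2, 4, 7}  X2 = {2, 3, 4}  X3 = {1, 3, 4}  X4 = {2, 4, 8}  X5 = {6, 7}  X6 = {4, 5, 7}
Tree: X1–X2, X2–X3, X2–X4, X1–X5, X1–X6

No — edge (2,6) lies in no bag.

A tree decomposition must satisfy three properties: every vertex lies in some bag; for every edge, both endpoints lie together in some bag; and for every vertex, the bags containing it form a connected subtree. Here edge (2,6) lies in no bag, so the decomposition is invalid.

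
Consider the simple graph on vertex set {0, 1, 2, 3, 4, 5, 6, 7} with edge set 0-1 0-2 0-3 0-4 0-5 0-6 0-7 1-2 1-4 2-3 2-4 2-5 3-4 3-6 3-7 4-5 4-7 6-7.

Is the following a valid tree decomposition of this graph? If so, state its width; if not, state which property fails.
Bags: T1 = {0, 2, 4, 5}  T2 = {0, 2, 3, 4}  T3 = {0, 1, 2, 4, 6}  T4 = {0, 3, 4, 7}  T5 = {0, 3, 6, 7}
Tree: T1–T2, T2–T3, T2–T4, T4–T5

No — bags containing vertex 6 are not connected in the tree.

A tree decomposition must satisfy three properties: every vertex lies in some bag; for every edge, both endpoints lie together in some bag; and for every vertex, the bags containing it form a connected subtree. Here bags containing vertex 6 are not connected in the tree, so the decomposition is invalid.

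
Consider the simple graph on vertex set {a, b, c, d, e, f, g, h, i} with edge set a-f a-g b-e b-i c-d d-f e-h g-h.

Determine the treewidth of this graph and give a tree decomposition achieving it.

Treewidth 1.
One such decomposition:
Bags: B1 = {c, d}  B2 = {d, f}  B3 = {a, f}  B4 = {a, g}  B5 = {g, h}  B6 = {e, h}  B7 = {b, e}  B8 = {b, i}
Tree: B1–B2, B2–B3, B3–B4, B4–B5, B5–B6, B6–B7, B7–B8

The largest bag has 2 vertices, giving width 1; this decomposition certifies tw(G) ≤ 1. G has an edge, so its treewidth is at least 1. The upper and lower bounds meet at 1, so that is the treewidth.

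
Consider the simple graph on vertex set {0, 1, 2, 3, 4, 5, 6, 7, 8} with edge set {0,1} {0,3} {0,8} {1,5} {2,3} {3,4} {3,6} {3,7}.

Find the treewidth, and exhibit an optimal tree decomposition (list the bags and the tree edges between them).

Treewidth 1.
One such decomposition:
Bags: B1 = {3, 6}  B2 = {2, 3}  B3 = {0, 3}  B4 = {0, 1}  B5 = {0, 8}  B6 = {3, 4}  B7 = {3, 7}  B8 = {1, 5}
Tree: B1–B2, B2–B3, B3–B4, B4–B5, B3–B6, B3–B7, B4–B8

Each bag holds 2 vertices, so the decomposition has width 1, which upper-bounds the treewidth. G has an edge, so its treewidth is at least 1. Therefore the treewidth is 1.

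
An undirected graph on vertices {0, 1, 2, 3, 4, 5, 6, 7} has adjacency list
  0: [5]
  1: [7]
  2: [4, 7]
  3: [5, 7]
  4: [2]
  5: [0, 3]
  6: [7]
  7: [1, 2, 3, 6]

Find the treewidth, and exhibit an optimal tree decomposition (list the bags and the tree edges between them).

Treewidth 1.
One such decomposition:
Bags: B1 = {2, 7}  B2 = {2, 4}  B3 = {1, 7}  B4 = {3, 7}  B5 = {6, 7}  B6 = {3, 5}  B7 = {0, 5}
Tree: B1–B2, B1–B3, B3–B4, B1–B5, B4–B6, B6–B7

Each bag holds 2 vertices, so the decomposition has width 1, which upper-bounds the treewidth. G has an edge, so its treewidth is at least 1. Hence tw(G) = 1 exactly.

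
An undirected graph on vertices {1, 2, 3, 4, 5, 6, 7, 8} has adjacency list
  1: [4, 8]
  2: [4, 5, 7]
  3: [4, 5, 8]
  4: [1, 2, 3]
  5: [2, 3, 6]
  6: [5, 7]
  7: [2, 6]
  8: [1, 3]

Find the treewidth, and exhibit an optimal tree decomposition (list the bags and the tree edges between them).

Treewidth 2.
One optimal decomposition is:
Bags: B1 = {1, 4, 8}  B2 = {3, 4, 8}  B3 = {2, 3, 4}  B4 = {2, 3, 5}  B5 = {2, 5, 7}  B6 = {5, 6, 7}
Tree: B1–B2, B2–B3, B3–B4, B4–B5, B5–B6

Each bag holds 3 vertices, so the decomposition has width 2, which upper-bounds the treewidth. For the lower bound, G contains the cycle 1–8–3–4–1, so G is not a forest; only forests have treewidth ≤ 1, hence tw(G) ≥ 2. Combining the bounds, tw(G) = 2.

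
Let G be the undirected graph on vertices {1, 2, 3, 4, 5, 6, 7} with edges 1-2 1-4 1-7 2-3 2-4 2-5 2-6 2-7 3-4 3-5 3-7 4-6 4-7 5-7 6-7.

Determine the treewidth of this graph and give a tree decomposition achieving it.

The largest bag has 4 vertices, giving width 3; this decomposition certifies tw(G) ≤ 3. For the lower bound, the 4 vertices {1, 2, 4, 7} are pairwise adjacent, and any tree decomposition puts a clique entirely inside one bag — forcing width ≥ 3. Hence tw(G) = 3 exactly.

Treewidth 3.
Bags: B1 = {2, 3, 4, 7}  B2 = {1, 2, 4, 7}  B3 = {2, 4, 6, 7}  B4 = {2, 3, 5, 7}
Tree: B1–B2, B1–B3, B1–B4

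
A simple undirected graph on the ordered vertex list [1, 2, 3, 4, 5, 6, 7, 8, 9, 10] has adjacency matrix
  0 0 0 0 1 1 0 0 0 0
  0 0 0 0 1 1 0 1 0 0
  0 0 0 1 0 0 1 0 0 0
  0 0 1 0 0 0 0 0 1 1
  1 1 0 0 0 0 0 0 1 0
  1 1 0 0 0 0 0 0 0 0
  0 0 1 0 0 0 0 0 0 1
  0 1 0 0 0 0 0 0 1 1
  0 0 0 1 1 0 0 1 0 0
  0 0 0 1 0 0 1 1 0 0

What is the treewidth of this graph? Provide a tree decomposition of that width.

Each bag holds 3 vertices, so the decomposition has width 2, which upper-bounds the treewidth. Since 3–7–10–4–3 is a cycle in G, G is not acyclic. Forests are exactly the graphs of treewidth ≤ 1, so tw(G) ≥ 2. Therefore the treewidth is 2.

Treewidth 2.
One optimal decomposition is:
Bags: B1 = {3, 4, 7}  B2 = {4, 7, 10}  B3 = {4, 9, 10}  B4 = {8, 9, 10}  B5 = {5, 8, 9}  B6 = {2, 5, 8}  B7 = {1, 2, 5}  B8 = {1, 2, 6}
Tree: B1–B2, B2–B3, B3–B4, B4–B5, B5–B6, B6–B7, B7–B8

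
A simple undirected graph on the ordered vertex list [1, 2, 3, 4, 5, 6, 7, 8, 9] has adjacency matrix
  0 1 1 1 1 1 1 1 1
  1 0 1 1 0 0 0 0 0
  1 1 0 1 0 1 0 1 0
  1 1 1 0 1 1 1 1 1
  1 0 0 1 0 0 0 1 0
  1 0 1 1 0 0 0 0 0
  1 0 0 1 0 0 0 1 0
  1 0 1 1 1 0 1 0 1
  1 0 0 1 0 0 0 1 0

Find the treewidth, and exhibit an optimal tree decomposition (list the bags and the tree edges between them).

Treewidth 3.
Bags: B1 = {1, 4, 7, 8}  B2 = {1, 4, 5, 8}  B3 = {1, 3, 4, 8}  B4 = {1, 4, 8, 9}  B5 = {1, 2, 3, 4}  B6 = {1, 3, 4, 6}
Tree: B1–B2, B1–B3, B2–B4, B3–B5, B5–B6

The largest bag has 4 vertices, giving width 3; this decomposition certifies tw(G) ≤ 3. Conversely, {1, 4, 8, 9} is a clique of size 4, and the vertices of any clique must share a bag in every tree decomposition; so some bag has ≥ 4 vertices and tw(G) ≥ 3. Hence tw(G) = 3 exactly.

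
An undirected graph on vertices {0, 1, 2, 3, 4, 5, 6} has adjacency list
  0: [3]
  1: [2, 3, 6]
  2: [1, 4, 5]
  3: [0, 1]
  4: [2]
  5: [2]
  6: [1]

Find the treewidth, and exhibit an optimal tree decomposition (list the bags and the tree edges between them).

Treewidth 1.
One such decomposition:
Bags: B1 = {1, 2}  B2 = {1, 3}  B3 = {1, 6}  B4 = {2, 4}  B5 = {2, 5}  B6 = {0, 3}
Tree: B1–B2, B2–B3, B1–B4, B1–B5, B2–B6

The largest bag has 2 vertices, giving width 1; this decomposition certifies tw(G) ≤ 1. Since G has at least one edge (e.g. 2–1), it is not an edgeless graph, so tw(G) ≥ 1. The upper and lower bounds meet at 1, so that is the treewidth.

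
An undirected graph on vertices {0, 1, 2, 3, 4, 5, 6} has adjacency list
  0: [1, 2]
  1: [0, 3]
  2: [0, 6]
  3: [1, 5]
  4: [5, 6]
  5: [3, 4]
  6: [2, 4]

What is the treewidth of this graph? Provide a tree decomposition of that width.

Each bag holds 3 vertices, so the decomposition has width 2, which upper-bounds the treewidth. The edges 6–4–5–3–1–0–2–6 form a cycle, so G is not a tree and its treewidth is at least 2. Combining the bounds, tw(G) = 2.

Treewidth 2.
Bags: B1 = {4, 5, 6}  B2 = {3, 5, 6}  B3 = {1, 3, 6}  B4 = {0, 1, 6}  B5 = {0, 2, 6}
Tree: B1–B2, B2–B3, B3–B4, B4–B5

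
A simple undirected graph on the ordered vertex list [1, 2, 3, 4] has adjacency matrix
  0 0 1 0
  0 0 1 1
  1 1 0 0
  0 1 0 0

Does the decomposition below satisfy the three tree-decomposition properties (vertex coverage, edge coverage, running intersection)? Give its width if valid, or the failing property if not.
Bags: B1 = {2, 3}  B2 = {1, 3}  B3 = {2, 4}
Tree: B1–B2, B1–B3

Yes; width 1.

Checking the three conditions: (i) the bags cover all of {1, 2, 3, 4}; (ii) for each edge, some bag contains both endpoints; (iii) the bags containing any fixed vertex form a subtree. All hold, so the decomposition is valid with width 2 − 1 = 1.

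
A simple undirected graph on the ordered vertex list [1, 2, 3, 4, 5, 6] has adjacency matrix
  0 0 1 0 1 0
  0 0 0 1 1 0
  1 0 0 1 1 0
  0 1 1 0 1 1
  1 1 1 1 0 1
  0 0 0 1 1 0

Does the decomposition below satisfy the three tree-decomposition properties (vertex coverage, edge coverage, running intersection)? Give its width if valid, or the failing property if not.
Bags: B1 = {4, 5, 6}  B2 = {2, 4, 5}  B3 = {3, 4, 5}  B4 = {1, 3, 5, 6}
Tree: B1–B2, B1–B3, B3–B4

A tree decomposition must satisfy three properties: every vertex lies in some bag; for every edge, both endpoints lie together in some bag; and for every vertex, the bags containing it form a connected subtree. Here bags containing vertex 6 are not connected in the tree, so the decomposition is invalid.

No — bags containing vertex 6 are not connected in the tree.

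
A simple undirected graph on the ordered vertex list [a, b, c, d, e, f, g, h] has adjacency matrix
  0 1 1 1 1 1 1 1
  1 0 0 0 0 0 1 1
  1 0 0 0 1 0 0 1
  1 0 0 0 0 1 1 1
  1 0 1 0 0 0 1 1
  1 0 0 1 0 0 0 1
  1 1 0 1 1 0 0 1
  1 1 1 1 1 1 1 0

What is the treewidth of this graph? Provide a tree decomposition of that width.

Treewidth 3.
One such decomposition:
Bags: B1 = {a, d, g, h}  B2 = {a, e, g, h}  B3 = {a, d, f, h}  B4 = {a, b, g, h}  B5 = {a, c, e, h}
Tree: B1–B2, B1–B3, B1–B4, B2–B5

Every bag has size at most 4, so the width is 4 − 1 = 3 and tw(G) ≤ 3. Conversely, {a, d, g, h} is a clique of size 4, and the vertices of any clique must share a bag in every tree decomposition; so some bag has ≥ 4 vertices and tw(G) ≥ 3. Therefore the treewidth is 3.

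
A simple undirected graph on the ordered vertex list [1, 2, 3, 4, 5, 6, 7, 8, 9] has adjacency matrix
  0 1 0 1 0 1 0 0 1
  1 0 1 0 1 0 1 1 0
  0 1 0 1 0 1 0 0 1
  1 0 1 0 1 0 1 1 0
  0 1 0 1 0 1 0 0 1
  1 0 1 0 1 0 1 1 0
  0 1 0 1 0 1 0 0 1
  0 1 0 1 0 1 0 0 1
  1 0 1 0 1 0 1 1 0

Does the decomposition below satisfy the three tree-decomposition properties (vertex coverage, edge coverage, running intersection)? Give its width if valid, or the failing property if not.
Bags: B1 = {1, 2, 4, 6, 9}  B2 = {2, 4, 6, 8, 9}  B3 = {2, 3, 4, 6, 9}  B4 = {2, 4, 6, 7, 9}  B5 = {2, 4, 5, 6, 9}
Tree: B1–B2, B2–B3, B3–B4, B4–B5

Checking the three conditions: (i) the bags cover all of {1, 2, 3, 4, 5, 6, 7, 8, 9}; (ii) for each edge, some bag contains both endpoints; (iii) the bags containing any fixed vertex form a subtree. All hold, so the decomposition is valid with width 5 − 1 = 4.

Yes; width 4.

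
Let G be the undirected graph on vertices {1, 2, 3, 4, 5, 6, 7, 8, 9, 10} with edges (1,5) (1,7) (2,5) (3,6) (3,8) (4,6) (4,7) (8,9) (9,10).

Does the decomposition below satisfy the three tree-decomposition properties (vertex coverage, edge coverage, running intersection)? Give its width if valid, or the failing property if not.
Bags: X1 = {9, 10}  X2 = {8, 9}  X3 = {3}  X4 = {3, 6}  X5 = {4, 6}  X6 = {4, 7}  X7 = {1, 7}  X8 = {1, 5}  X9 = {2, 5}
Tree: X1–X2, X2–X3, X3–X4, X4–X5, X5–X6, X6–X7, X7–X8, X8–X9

A tree decomposition must satisfy three properties: every vertex lies in some bag; for every edge, both endpoints lie together in some bag; and for every vertex, the bags containing it form a connected subtree. Here edge (8,3) lies in no bag, so the decomposition is invalid.

No — edge (8,3) lies in no bag.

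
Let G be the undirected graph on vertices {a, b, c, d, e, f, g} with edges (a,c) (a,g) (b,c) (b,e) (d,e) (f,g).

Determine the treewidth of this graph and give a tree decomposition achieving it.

Treewidth 1.
Bags: B1 = {f, g}  B2 = {a, g}  B3 = {a, c}  B4 = {b, c}  B5 = {b, e}  B6 = {d, e}
Tree: B1–B2, B2–B3, B3–B4, B4–B5, B5–B6

The largest bag has 2 vertices, giving width 1; this decomposition certifies tw(G) ≤ 1. Any graph with an edge has treewidth ≥ 1, and G has the edge f–g. Combining the bounds, tw(G) = 1.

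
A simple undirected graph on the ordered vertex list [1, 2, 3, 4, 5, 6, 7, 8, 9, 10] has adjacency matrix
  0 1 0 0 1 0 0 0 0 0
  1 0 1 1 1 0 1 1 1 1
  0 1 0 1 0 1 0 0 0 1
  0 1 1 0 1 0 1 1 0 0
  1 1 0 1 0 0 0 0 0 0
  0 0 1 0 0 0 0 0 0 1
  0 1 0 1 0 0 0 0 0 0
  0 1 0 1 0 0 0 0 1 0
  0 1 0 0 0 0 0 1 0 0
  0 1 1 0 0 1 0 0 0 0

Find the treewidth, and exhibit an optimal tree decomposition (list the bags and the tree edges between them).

The largest bag has 3 vertices, giving width 2; this decomposition certifies tw(G) ≤ 2. On the other hand G contains the 3-clique {1, 2, 5}. A clique must lie in a single bag of any decomposition, so no decomposition can have width below 2. Therefore the treewidth is 2.

Treewidth 2.
Bags: B1 = {2, 3, 10}  B2 = {2, 3, 4}  B3 = {2, 4, 7}  B4 = {3, 6, 10}  B5 = {2, 4, 5}  B6 = {2, 4, 8}  B7 = {1, 2, 5}  B8 = {2, 8, 9}
Tree: B1–B2, B2–B3, B1–B4, B3–B5, B3–B6, B5–B7, B6–B8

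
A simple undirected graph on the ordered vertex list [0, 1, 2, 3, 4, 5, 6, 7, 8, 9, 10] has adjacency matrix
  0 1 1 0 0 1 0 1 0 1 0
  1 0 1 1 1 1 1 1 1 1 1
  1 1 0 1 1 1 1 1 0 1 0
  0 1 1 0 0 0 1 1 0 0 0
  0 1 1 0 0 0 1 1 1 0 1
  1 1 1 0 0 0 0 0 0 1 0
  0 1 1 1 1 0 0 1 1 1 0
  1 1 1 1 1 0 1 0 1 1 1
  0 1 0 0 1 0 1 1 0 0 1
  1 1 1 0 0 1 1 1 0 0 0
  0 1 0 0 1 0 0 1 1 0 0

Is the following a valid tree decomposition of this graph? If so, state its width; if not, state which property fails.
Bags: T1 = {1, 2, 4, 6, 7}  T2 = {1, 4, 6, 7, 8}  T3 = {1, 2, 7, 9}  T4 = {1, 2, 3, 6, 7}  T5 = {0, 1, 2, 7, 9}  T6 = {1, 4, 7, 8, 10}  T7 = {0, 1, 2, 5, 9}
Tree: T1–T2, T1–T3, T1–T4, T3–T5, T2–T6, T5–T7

A tree decomposition must satisfy three properties: every vertex lies in some bag; for every edge, both endpoints lie together in some bag; and for every vertex, the bags containing it form a connected subtree. Here edge (6,9) lies in no bag, so the decomposition is invalid.

No — edge (6,9) lies in no bag.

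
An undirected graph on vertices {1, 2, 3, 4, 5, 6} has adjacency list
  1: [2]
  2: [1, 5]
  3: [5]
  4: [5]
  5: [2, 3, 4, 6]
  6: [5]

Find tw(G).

1

A width-1 tree decomposition is:
Bags: B1 = {5, 6}  B2 = {3, 5}  B3 = {2, 5}  B4 = {4, 5}  B5 = {1, 2}
Tree: B1–B2, B2–B3, B1–B4, B3–B5
Every bag has size at most 2, so the width is 2 − 1 = 1 and tw(G) ≤ 1. Since G has at least one edge (e.g. 5–6), it is not an edgeless graph, so tw(G) ≥ 1. Hence tw(G) = 1 exactly.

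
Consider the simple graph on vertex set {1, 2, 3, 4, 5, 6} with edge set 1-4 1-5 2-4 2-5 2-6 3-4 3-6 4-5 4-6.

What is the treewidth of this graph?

2

A width-2 tree decomposition is:
Bags: B1 = {2, 4, 5}  B2 = {2, 4, 6}  B3 = {3, 4, 6}  B4 = {1, 4, 5}
Tree: B1–B2, B2–B3, B1–B4
Every bag has size at most 3, so the width is 3 − 1 = 2 and tw(G) ≤ 2. Conversely, {1, 4, 5} is a clique of size 3, and the vertices of any clique must share a bag in every tree decomposition; so some bag has ≥ 3 vertices and tw(G) ≥ 2. Combining the bounds, tw(G) = 2.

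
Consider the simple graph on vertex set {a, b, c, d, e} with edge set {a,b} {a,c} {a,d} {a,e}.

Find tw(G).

A width-1 tree decomposition is:
Bags: B1 = {a, b}  B2 = {a, e}  B3 = {a, c}  B4 = {a, d}
Tree: B1–B2, B2–B3, B2–B4
Every bag has size at most 2, so the width is 2 − 1 = 1 and tw(G) ≤ 1. G has an edge, so its treewidth is at least 1. The upper and lower bounds meet at 1, so that is the treewidth.

1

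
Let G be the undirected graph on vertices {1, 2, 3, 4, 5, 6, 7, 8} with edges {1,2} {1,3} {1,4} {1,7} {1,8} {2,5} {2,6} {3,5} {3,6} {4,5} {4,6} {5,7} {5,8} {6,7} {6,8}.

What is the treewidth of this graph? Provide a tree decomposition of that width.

Each bag holds 4 vertices, so the decomposition has width 3, which upper-bounds the treewidth. For the lower bound: the 4 vertex sets {1,3}, {4,5}, {6}, {2} are disjoint, each induces a connected subgraph, and every pair is joined by at least one edge of G. Contracting each set to a single vertex therefore yields K_{4} as a minor, and since treewidth is minor-monotone, tw(G) ≥ tw(K_{4}) = 3. Combining the bounds, tw(G) = 3.

Treewidth 3.
One optimal decomposition is:
Bags: B1 = {1, 3, 5, 6}  B2 = {1, 4, 5, 6}  B3 = {1, 2, 5, 6}  B4 = {1, 5, 6, 7}  B5 = {1, 5, 6, 8}
Tree: B1–B2, B2–B3, B3–B4, B4–B5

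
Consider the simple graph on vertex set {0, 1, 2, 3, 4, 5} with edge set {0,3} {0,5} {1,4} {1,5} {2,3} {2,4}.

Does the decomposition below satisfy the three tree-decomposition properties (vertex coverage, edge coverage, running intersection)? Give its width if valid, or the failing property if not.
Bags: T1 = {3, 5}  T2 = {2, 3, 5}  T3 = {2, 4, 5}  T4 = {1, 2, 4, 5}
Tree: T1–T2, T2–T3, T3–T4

No — vertex 0 appears in no bag.

A tree decomposition must satisfy three properties: every vertex lies in some bag; for every edge, both endpoints lie together in some bag; and for every vertex, the bags containing it form a connected subtree. Here vertex 0 appears in no bag, so the decomposition is invalid.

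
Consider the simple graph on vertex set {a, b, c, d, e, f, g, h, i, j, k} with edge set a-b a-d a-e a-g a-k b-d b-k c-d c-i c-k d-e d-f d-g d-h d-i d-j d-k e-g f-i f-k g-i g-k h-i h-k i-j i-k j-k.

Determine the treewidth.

3

A width-3 tree decomposition is:
Bags: B1 = {a, d, g, k}  B2 = {d, g, i, k}  B3 = {d, f, i, k}  B4 = {d, i, j, k}  B5 = {a, b, d, k}  B6 = {a, d, e, g}  B7 = {d, h, i, k}  B8 = {c, d, i, k}
Tree: B1–B2, B2–B3, B3–B4, B1–B5, B1–B6, B4–B7, B4–B8
Every bag has size at most 4, so the width is 4 − 1 = 3 and tw(G) ≤ 3. On the other hand G contains the 4-clique {a, d, e, g}. A clique must lie in a single bag of any decomposition, so no decomposition can have width below 3. The upper and lower bounds meet at 3, so that is the treewidth.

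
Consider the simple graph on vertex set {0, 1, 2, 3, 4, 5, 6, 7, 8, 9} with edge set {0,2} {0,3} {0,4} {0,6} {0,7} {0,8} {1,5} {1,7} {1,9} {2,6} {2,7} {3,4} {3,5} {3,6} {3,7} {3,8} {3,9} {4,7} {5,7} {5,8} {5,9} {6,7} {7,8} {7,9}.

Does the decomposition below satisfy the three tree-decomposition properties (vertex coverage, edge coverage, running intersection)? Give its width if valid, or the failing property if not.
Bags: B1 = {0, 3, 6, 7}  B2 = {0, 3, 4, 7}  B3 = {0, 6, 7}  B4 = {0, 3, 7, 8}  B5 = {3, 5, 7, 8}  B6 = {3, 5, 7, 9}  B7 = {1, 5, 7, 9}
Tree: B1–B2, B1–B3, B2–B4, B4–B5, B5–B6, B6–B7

A tree decomposition must satisfy three properties: every vertex lies in some bag; for every edge, both endpoints lie together in some bag; and for every vertex, the bags containing it form a connected subtree. Here vertex 2 appears in no bag, so the decomposition is invalid.

No — vertex 2 appears in no bag.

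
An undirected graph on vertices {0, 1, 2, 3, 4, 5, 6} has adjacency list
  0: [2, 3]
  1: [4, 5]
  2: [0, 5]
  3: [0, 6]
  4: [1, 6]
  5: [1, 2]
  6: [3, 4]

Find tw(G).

A width-2 tree decomposition is:
Bags: B1 = {0, 3, 6}  B2 = {0, 4, 6}  B3 = {0, 1, 4}  B4 = {0, 1, 5}  B5 = {0, 2, 5}
Tree: B1–B2, B2–B3, B3–B4, B4–B5
Every bag has size at most 3, so the width is 3 − 1 = 2 and tw(G) ≤ 2. For the lower bound, G contains the cycle 0–3–6–4–1–5–2–0, so G is not a forest; only forests have treewidth ≤ 1, hence tw(G) ≥ 2. Therefore the treewidth is 2.

2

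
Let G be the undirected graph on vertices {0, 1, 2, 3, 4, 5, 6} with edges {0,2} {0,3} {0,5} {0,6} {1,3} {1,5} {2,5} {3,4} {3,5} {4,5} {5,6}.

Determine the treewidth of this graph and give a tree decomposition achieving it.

Treewidth 2.
One optimal decomposition is:
Bags: B1 = {0, 5, 6}  B2 = {0, 3, 5}  B3 = {3, 4, 5}  B4 = {0, 2, 5}  B5 = {1, 3, 5}
Tree: B1–B2, B2–B3, B1–B4, B2–B5

The largest bag has 3 vertices, giving width 2; this decomposition certifies tw(G) ≤ 2. Conversely, {0, 2, 5} is a clique of size 3, and the vertices of any clique must share a bag in every tree decomposition; so some bag has ≥ 3 vertices and tw(G) ≥ 2. Hence tw(G) = 2 exactly.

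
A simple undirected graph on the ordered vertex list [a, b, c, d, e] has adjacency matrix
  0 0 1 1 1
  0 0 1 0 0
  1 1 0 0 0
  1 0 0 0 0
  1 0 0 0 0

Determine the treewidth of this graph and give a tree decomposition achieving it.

The largest bag has 2 vertices, giving width 1; this decomposition certifies tw(G) ≤ 1. G has an edge, so its treewidth is at least 1. Combining the bounds, tw(G) = 1.

Treewidth 1.
One optimal decomposition is:
Bags: B1 = {a, c}  B2 = {b, c}  B3 = {a, e}  B4 = {a, d}
Tree: B1–B2, B1–B3, B3–B4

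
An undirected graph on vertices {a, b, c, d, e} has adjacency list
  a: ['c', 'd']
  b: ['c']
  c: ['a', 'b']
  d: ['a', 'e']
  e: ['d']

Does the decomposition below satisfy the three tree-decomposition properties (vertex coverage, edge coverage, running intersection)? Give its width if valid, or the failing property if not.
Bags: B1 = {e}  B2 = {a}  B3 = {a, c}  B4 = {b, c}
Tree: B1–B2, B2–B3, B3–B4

No — vertex d appears in no bag.

A tree decomposition must satisfy three properties: every vertex lies in some bag; for every edge, both endpoints lie together in some bag; and for every vertex, the bags containing it form a connected subtree. Here vertex d appears in no bag, so the decomposition is invalid.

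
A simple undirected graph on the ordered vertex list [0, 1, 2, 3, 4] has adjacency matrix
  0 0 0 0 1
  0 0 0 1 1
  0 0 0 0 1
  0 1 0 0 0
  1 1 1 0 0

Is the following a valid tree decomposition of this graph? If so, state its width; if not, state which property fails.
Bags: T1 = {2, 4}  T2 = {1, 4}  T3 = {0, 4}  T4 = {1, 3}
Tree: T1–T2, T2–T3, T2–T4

Checking the three conditions: (i) the bags cover all of {0, 1, 2, 3, 4}; (ii) for each edge, some bag contains both endpoints; (iii) the bags containing any fixed vertex form a subtree. All hold, so the decomposition is valid with width 2 − 1 = 1.

Yes; width 1.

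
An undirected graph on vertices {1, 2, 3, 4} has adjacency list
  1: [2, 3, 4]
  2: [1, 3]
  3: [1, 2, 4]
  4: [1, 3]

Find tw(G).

A width-2 tree decomposition is:
Bags: B1 = {1, 2, 3}  B2 = {1, 3, 4}
Tree: B1–B2
Every bag has size at most 3, so the width is 3 − 1 = 2 and tw(G) ≤ 2. Conversely, {1, 2, 3} is a clique of size 3, and the vertices of any clique must share a bag in every tree decomposition; so some bag has ≥ 3 vertices and tw(G) ≥ 2. Therefore the treewidth is 2.

2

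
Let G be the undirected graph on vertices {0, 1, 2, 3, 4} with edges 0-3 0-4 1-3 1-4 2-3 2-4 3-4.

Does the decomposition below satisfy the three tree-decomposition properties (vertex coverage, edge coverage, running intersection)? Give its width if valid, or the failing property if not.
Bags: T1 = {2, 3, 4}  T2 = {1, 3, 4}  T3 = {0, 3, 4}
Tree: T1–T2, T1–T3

Yes; width 2.

Checking the three conditions: (i) the bags cover all of {0, 1, 2, 3, 4}; (ii) for each edge, some bag contains both endpoints; (iii) the bags containing any fixed vertex form a subtree. All hold, so the decomposition is valid with width 3 − 1 = 2.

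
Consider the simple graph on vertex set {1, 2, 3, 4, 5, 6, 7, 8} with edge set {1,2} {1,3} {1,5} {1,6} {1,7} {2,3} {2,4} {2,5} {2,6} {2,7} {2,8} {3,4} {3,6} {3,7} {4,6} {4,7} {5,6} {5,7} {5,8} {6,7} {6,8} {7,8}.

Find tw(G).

4

A width-4 tree decomposition is:
Bags: B1 = {2, 3, 4, 6, 7}  B2 = {1, 2, 3, 6, 7}  B3 = {1, 2, 5, 6, 7}  B4 = {2, 5, 6, 7, 8}
Tree: B1–B2, B2–B3, B3–B4
Every bag has size at most 5, so the width is 5 − 1 = 4 and tw(G) ≤ 4. Conversely, {2, 5, 6, 7, 8} is a clique of size 5, and the vertices of any clique must share a bag in every tree decomposition; so some bag has ≥ 5 vertices and tw(G) ≥ 4. The upper and lower bounds meet at 4, so that is the treewidth.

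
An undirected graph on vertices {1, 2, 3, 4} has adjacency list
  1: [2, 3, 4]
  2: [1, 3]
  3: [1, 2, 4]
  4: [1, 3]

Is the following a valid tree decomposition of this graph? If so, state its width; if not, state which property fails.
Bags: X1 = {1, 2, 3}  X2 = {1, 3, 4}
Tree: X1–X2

Yes; width 2.

Vertex coverage: the bags together contain {1, 2, 3, 4}, the full vertex set. Edge coverage: each edge of G has both endpoints in at least one bag. Running intersection: for every vertex, the bags containing it form a connected subtree. All three properties hold, so this is a valid tree decomposition of width max|bag| − 1 = 2, and hence tw(G) ≤ 2.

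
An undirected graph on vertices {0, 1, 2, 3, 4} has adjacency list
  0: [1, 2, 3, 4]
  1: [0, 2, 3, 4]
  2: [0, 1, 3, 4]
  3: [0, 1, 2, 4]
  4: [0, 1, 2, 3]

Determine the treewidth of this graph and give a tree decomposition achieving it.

A single bag containing all 5 vertices is trivially a valid decomposition of width 4. Conversely, {0, 1, 2, 3, 4} is a clique of size 5, and the vertices of any clique must share a bag in every tree decomposition; so some bag has ≥ 5 vertices and tw(G) ≥ 4. Therefore the treewidth is 4.

Treewidth 4.
Bags: B1 = {0, 1, 2, 3, 4}
Tree: (single bag)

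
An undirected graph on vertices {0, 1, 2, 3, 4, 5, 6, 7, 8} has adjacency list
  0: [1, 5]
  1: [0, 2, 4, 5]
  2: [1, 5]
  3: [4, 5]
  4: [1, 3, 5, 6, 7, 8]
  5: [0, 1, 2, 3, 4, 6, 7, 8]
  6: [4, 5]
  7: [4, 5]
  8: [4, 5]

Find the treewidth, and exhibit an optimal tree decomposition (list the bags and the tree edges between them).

Each bag holds 3 vertices, so the decomposition has width 2, which upper-bounds the treewidth. On the other hand G contains the 3-clique {0, 1, 5}. A clique must lie in a single bag of any decomposition, so no decomposition can have width below 2. The upper and lower bounds meet at 2, so that is the treewidth.

Treewidth 2.
One optimal decomposition is:
Bags: B1 = {1, 4, 5}  B2 = {4, 5, 6}  B3 = {3, 4, 5}  B4 = {0, 1, 5}  B5 = {1, 2, 5}  B6 = {4, 5, 7}  B7 = {4, 5, 8}
Tree: B1–B2, B1–B3, B1–B4, B1–B5, B2–B6, B2–B7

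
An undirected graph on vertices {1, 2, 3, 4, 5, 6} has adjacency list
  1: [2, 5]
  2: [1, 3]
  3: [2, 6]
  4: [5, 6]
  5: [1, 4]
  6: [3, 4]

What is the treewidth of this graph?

2

A width-2 tree decomposition is:
Bags: B1 = {2, 3, 6}  B2 = {2, 4, 6}  B3 = {2, 4, 5}  B4 = {1, 2, 5}
Tree: B1–B2, B2–B3, B3–B4
Each bag holds 3 vertices, so the decomposition has width 2, which upper-bounds the treewidth. For the lower bound, G contains the cycle 2–3–6–4–5–1–2, so G is not a forest; only forests have treewidth ≤ 1, hence tw(G) ≥ 2. Combining the bounds, tw(G) = 2.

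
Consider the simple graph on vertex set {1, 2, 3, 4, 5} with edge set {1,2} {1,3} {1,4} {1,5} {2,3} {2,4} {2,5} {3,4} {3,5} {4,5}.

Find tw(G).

A width-4 tree decomposition is:
Bags: B1 = {1, 2, 3, 4, 5}
Tree: (single bag)
A single bag containing all 5 vertices is trivially a valid decomposition of width 4. For the lower bound, the 5 vertices {1, 2, 3, 4, 5} are pairwise adjacent, and any tree decomposition puts a clique entirely inside one bag — forcing width ≥ 4. The upper and lower bounds meet at 4, so that is the treewidth.

4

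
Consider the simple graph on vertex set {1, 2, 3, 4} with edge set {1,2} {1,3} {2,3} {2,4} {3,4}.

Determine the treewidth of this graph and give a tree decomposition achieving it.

Treewidth 2.
Bags: B1 = {2, 3, 4}  B2 = {1, 2, 3}
Tree: B1–B2

Each bag holds 3 vertices, so the decomposition has width 2, which upper-bounds the treewidth. For the lower bound, the 3 vertices {1, 2, 3} are pairwise adjacent, and any tree decomposition puts a clique entirely inside one bag — forcing width ≥ 2. Hence tw(G) = 2 exactly.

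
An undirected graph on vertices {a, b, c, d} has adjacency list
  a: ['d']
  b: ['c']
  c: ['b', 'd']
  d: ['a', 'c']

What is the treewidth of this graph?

A width-1 tree decomposition is:
Bags: B1 = {a, d}  B2 = {c, d}  B3 = {b, c}
Tree: B1–B2, B2–B3
Each bag holds 2 vertices, so the decomposition has width 1, which upper-bounds the treewidth. Any graph with an edge has treewidth ≥ 1, and G has the edge a–d. Therefore the treewidth is 1.

1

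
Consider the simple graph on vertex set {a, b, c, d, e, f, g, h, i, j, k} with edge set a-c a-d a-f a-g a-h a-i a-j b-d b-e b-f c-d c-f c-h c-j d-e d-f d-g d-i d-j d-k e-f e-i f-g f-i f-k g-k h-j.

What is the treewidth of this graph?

3

A width-3 tree decomposition is:
Bags: B1 = {a, d, f, g}  B2 = {a, d, f, i}  B3 = {a, c, d, f}  B4 = {a, c, d, j}  B5 = {d, e, f, i}  B6 = {d, f, g, k}  B7 = {a, c, h, j}  B8 = {b, d, e, f}
Tree: B1–B2, B1–B3, B3–B4, B2–B5, B1–B6, B4–B7, B5–B8
The largest bag has 4 vertices, giving width 3; this decomposition certifies tw(G) ≤ 3. For the lower bound, the 4 vertices {a, c, d, j} are pairwise adjacent, and any tree decomposition puts a clique entirely inside one bag — forcing width ≥ 3. Hence tw(G) = 3 exactly.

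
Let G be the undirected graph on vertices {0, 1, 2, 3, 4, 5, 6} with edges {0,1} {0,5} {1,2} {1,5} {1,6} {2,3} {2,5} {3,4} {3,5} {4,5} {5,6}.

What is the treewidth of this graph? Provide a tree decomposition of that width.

Treewidth 2.
One such decomposition:
Bags: B1 = {1, 5, 6}  B2 = {1, 2, 5}  B3 = {0, 1, 5}  B4 = {2, 3, 5}  B5 = {3, 4, 5}
Tree: B1–B2, B2–B3, B2–B4, B4–B5

The largest bag has 3 vertices, giving width 2; this decomposition certifies tw(G) ≤ 2. Conversely, {0, 1, 5} is a clique of size 3, and the vertices of any clique must share a bag in every tree decomposition; so some bag has ≥ 3 vertices and tw(G) ≥ 2. Hence tw(G) = 2 exactly.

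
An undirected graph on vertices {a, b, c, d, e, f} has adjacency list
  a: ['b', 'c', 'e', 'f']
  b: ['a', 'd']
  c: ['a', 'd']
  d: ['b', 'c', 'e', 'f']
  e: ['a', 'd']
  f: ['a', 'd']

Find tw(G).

2

A width-2 tree decomposition is:
Bags: B1 = {a, b, d}  B2 = {a, d, e}  B3 = {a, c, d}  B4 = {a, d, f}
Tree: B1–B2, B2–B3, B3–B4
The largest bag has 3 vertices, giving width 2; this decomposition certifies tw(G) ≤ 2. The edges b–d–e–a–b form a cycle, so G is not a tree and its treewidth is at least 2. Combining the bounds, tw(G) = 2.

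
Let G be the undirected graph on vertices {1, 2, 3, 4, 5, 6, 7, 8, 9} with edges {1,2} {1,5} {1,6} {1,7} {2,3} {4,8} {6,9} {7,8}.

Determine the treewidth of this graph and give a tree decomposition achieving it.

Treewidth 1.
One such decomposition:
Bags: B1 = {1, 7}  B2 = {1, 6}  B3 = {1, 5}  B4 = {1, 2}  B5 = {2, 3}  B6 = {7, 8}  B7 = {4, 8}  B8 = {6, 9}
Tree: B1–B2, B2–B3, B3–B4, B4–B5, B1–B6, B6–B7, B2–B8

Every bag has size at most 2, so the width is 2 − 1 = 1 and tw(G) ≤ 1. Since G has at least one edge (e.g. 7–1), it is not an edgeless graph, so tw(G) ≥ 1. Combining the bounds, tw(G) = 1.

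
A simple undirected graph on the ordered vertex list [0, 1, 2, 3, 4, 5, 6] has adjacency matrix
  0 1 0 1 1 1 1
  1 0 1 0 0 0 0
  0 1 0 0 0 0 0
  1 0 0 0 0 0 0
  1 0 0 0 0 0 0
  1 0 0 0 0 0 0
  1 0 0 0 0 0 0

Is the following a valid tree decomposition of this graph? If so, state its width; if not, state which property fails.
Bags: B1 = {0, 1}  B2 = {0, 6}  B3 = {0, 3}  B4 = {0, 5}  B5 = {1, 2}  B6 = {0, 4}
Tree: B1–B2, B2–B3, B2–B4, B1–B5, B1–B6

Yes; width 1.

Checking the three conditions: (i) the bags cover all of {0, 1, 2, 3, 4, 5, 6}; (ii) for each edge, some bag contains both endpoints; (iii) the bags containing any fixed vertex form a subtree. All hold, so the decomposition is valid with width 2 − 1 = 1.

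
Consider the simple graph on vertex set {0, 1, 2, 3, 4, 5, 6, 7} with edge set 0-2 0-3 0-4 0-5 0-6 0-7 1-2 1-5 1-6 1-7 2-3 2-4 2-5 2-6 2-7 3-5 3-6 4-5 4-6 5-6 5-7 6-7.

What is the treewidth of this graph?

4

A width-4 tree decomposition is:
Bags: B1 = {0, 2, 5, 6, 7}  B2 = {0, 2, 4, 5, 6}  B3 = {1, 2, 5, 6, 7}  B4 = {0, 2, 3, 5, 6}
Tree: B1–B2, B1–B3, B1–B4
Every bag has size at most 5, so the width is 5 − 1 = 4 and tw(G) ≤ 4. On the other hand G contains the 5-clique {0, 2, 3, 5, 6}. A clique must lie in a single bag of any decomposition, so no decomposition can have width below 4. Hence tw(G) = 4 exactly.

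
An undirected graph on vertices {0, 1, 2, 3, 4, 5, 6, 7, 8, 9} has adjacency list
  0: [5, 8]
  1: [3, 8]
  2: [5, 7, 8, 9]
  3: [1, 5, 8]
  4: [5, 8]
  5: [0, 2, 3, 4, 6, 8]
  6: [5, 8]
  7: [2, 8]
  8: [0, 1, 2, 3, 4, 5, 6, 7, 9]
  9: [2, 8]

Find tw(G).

A width-2 tree decomposition is:
Bags: B1 = {3, 5, 8}  B2 = {2, 5, 8}  B3 = {4, 5, 8}  B4 = {2, 7, 8}  B5 = {5, 6, 8}  B6 = {1, 3, 8}  B7 = {2, 8, 9}  B8 = {0, 5, 8}
Tree: B1–B2, B1–B3, B2–B4, B1–B5, B1–B6, B4–B7, B3–B8
Every bag has size at most 3, so the width is 3 − 1 = 2 and tw(G) ≤ 2. Conversely, {1, 3, 8} is a clique of size 3, and the vertices of any clique must share a bag in every tree decomposition; so some bag has ≥ 3 vertices and tw(G) ≥ 2. Therefore the treewidth is 2.

2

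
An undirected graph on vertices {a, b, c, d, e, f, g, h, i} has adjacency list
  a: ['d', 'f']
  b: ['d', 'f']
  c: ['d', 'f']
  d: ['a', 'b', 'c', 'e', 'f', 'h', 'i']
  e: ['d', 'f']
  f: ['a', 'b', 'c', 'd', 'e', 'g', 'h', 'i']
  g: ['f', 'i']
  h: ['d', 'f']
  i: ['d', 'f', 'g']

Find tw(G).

A width-2 tree decomposition is:
Bags: B1 = {d, f, i}  B2 = {d, f, h}  B3 = {c, d, f}  B4 = {d, e, f}  B5 = {a, d, f}  B6 = {b, d, f}  B7 = {f, g, i}
Tree: B1–B2, B2–B3, B1–B4, B3–B5, B5–B6, B1–B7
Each bag holds 3 vertices, so the decomposition has width 2, which upper-bounds the treewidth. For the lower bound, the 3 vertices {d, f, h} are pairwise adjacent, and any tree decomposition puts a clique entirely inside one bag — forcing width ≥ 2. Combining the bounds, tw(G) = 2.

2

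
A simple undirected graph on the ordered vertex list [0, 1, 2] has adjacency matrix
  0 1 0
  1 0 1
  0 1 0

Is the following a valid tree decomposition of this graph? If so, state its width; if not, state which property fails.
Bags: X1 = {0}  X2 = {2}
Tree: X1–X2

No — vertex 1 appears in no bag.

A tree decomposition must satisfy three properties: every vertex lies in some bag; for every edge, both endpoints lie together in some bag; and for every vertex, the bags containing it form a connected subtree. Here vertex 1 appears in no bag, so the decomposition is invalid.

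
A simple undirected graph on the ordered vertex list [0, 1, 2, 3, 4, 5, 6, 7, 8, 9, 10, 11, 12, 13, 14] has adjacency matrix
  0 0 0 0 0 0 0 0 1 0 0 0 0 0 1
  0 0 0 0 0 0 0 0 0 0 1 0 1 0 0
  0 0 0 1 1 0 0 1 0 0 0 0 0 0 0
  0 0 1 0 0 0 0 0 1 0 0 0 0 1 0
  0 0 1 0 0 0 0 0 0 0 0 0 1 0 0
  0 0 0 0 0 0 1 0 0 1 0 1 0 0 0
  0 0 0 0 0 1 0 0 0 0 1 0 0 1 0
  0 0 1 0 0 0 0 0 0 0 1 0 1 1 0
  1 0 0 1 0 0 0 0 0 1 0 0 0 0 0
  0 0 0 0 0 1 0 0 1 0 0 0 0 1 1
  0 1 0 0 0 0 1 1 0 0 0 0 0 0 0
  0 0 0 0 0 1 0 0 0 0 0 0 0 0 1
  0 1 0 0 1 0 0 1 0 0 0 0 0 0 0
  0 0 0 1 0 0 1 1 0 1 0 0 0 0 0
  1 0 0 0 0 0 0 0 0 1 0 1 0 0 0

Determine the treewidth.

A width-3 tree decomposition is:
Bags: B1 = {1, 4, 10, 12}  B2 = {4, 7, 10, 12}  B3 = {2, 4, 7, 10}  B4 = {2, 6, 7, 10}  B5 = {2, 6, 7, 13}  B6 = {2, 3, 6, 13}  B7 = {3, 5, 6, 13}  B8 = {3, 5, 9, 13}  B9 = {3, 5, 8, 9}  B10 = {5, 8, 9, 11}  B11 = {8, 9, 11, 14}  B12 = {0, 8, 11, 14}
Tree: B1–B2, B2–B3, B3–B4, B4–B5, B5–B6, B6–B7, B7–B8, B8–B9, B9–B10, B10–B11, B11–B12
Every bag has size at most 4, so the width is 4 − 1 = 3 and tw(G) ≤ 3. For the lower bound: the 4 vertex sets {1,4,12}, {10}, {7}, {2,3,6,13} are disjoint, each induces a connected subgraph, and every pair is joined by at least one edge of G. Contracting each set to a single vertex therefore yields K_{4} as a minor, and since treewidth is minor-monotone, tw(G) ≥ tw(K_{4}) = 3. Combining the bounds, tw(G) = 3.

3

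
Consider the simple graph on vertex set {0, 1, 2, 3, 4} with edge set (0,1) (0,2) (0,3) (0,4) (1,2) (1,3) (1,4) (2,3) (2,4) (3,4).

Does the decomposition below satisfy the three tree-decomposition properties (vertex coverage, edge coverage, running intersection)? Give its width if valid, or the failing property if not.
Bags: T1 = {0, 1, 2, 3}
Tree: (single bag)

No — vertex 4 appears in no bag.

A tree decomposition must satisfy three properties: every vertex lies in some bag; for every edge, both endpoints lie together in some bag; and for every vertex, the bags containing it form a connected subtree. Here vertex 4 appears in no bag, so the decomposition is invalid.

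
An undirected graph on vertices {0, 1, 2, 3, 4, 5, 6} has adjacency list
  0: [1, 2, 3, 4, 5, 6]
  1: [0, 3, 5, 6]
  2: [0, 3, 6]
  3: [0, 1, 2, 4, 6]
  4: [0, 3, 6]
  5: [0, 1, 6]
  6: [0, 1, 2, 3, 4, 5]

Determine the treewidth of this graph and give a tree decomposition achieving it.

Treewidth 3.
Bags: B1 = {0, 1, 3, 6}  B2 = {0, 1, 5, 6}  B3 = {0, 2, 3, 6}  B4 = {0, 3, 4, 6}
Tree: B1–B2, B1–B3, B1–B4

The largest bag has 4 vertices, giving width 3; this decomposition certifies tw(G) ≤ 3. On the other hand G contains the 4-clique {0, 1, 3, 6}. A clique must lie in a single bag of any decomposition, so no decomposition can have width below 3. Therefore the treewidth is 3.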